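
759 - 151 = 608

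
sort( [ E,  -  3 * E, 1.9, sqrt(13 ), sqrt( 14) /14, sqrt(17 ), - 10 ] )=[ - 10,-3 * E, sqrt( 14)/14, 1.9, E, sqrt(13 ), sqrt(  17)]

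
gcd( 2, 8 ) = 2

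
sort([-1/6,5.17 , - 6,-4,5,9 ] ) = [  -  6 , - 4, - 1/6,5,5.17,9] 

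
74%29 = 16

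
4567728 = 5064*902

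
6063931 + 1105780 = 7169711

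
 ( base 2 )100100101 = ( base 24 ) C5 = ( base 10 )293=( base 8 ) 445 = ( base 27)an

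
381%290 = 91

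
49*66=3234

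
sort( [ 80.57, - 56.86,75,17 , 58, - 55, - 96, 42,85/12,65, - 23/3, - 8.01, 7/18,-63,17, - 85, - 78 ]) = [ - 96,-85, - 78, - 63,-56.86, - 55,-8.01, - 23/3,  7/18, 85/12,17, 17,42,58,65, 75,80.57]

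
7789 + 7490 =15279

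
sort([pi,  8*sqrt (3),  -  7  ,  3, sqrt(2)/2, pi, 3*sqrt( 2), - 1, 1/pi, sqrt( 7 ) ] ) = [-7,  -  1,1/pi,  sqrt( 2)/2,sqrt( 7),  3, pi,  pi, 3*sqrt( 2), 8* sqrt( 3 )]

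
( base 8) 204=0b10000100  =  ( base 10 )132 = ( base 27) 4o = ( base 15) 8C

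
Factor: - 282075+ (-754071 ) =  - 1036146=- 2^1*3^1*19^1*61^1*149^1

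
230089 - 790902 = -560813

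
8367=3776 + 4591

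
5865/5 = 1173 = 1173.00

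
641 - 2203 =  - 1562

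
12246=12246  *1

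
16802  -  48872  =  -32070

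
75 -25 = 50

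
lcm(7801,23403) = 23403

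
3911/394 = 9 +365/394 = 9.93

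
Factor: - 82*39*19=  - 2^1*3^1*13^1*19^1*41^1  =  -60762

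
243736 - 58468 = 185268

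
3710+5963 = 9673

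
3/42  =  1/14 = 0.07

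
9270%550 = 470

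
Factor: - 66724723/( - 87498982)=2^( - 1) * 13^1*167^( - 1)*261973^( - 1)*5132671^1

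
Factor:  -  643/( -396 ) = 2^( - 2 )*3^( - 2)*11^(-1)*643^1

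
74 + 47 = 121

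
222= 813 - 591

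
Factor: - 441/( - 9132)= 147/3044= 2^ ( - 2)*3^1 * 7^2*761^ ( - 1)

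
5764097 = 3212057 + 2552040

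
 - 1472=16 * (  -  92)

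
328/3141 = 328/3141= 0.10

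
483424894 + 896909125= 1380334019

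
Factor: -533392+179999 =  - 47^1*73^1*103^1=- 353393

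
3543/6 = 590  +  1/2 = 590.50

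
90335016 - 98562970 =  -8227954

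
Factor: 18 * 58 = 1044 = 2^2*3^2*29^1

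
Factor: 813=3^1*271^1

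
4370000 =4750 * 920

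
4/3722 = 2/1861 = 0.00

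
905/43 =905/43 = 21.05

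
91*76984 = 7005544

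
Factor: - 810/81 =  - 2^1*5^1 =- 10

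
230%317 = 230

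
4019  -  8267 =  - 4248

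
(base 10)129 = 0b10000001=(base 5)1004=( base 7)243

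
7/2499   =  1/357 =0.00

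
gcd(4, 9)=1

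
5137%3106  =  2031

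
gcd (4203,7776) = 9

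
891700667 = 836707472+54993195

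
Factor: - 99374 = - 2^1 * 11^1*4517^1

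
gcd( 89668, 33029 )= 1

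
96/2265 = 32/755=0.04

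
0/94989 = 0 = 0.00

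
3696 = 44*84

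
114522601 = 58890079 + 55632522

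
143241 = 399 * 359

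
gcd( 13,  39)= 13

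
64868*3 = 194604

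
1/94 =1/94 = 0.01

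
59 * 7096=418664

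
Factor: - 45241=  - 7^1*23^1 * 281^1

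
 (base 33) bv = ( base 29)dh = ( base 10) 394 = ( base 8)612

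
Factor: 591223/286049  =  19^1*29^2* 37^1  *286049^(- 1) 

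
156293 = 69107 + 87186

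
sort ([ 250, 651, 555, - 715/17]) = [ - 715/17,250 , 555, 651]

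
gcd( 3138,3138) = 3138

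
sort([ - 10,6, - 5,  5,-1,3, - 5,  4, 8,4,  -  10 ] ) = [  -  10, - 10,  -  5, - 5 , - 1,3,4,4,5,6, 8 ] 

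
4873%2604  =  2269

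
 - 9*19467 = -175203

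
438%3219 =438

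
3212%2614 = 598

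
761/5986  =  761/5986 = 0.13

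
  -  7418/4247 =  - 7418/4247 = -1.75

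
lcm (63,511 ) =4599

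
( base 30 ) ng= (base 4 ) 23002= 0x2C2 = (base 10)706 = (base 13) 424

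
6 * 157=942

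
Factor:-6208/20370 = - 2^5 * 3^(-1)*5^( - 1 )*7^ ( - 1 ) = - 32/105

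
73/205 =73/205 = 0.36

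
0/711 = 0 = 0.00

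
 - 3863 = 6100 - 9963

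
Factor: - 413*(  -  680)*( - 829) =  - 232816360 = -2^3*5^1*7^1*17^1*59^1*829^1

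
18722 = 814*23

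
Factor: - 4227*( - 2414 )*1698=2^2*3^2*  17^1*71^1*283^1  *1409^1   =  17326354644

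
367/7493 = 367/7493 = 0.05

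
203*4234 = 859502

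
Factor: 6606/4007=2^1*3^2*367^1 * 4007^( - 1)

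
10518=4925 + 5593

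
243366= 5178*47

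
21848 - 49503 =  - 27655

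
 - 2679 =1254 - 3933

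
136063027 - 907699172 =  - 771636145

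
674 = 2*337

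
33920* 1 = 33920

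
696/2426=348/1213=0.29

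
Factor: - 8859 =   -  3^1*2953^1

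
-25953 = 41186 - 67139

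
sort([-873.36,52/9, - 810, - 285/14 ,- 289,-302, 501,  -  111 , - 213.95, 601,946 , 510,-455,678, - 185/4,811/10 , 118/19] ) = [-873.36 , - 810,-455,-302, - 289,-213.95, - 111, -185/4, - 285/14,52/9  ,  118/19,811/10 , 501,510,601 , 678,946 ]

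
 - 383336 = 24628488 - 25011824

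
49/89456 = 49/89456 = 0.00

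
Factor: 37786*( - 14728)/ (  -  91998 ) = 278256104/45999 = 2^3*3^( - 2)*7^2*19^( - 1 ) *263^1*269^( - 1)*2699^1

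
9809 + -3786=6023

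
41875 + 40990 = 82865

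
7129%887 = 33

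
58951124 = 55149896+3801228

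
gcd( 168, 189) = 21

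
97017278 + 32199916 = 129217194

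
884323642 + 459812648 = 1344136290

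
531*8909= 4730679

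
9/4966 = 9/4966 = 0.00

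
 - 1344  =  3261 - 4605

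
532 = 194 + 338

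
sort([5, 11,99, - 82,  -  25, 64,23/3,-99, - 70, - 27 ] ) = [ - 99, - 82, - 70, - 27,-25, 5, 23/3,11,64, 99 ] 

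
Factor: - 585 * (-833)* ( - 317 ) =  - 3^2*5^1 * 7^2*13^1*17^1 * 317^1 =-154475685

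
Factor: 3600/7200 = 2^(  -  1) =1/2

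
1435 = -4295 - - 5730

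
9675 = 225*43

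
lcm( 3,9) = 9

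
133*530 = 70490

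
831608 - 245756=585852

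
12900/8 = 3225/2 = 1612.50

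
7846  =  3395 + 4451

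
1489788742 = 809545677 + 680243065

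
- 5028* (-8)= 40224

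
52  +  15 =67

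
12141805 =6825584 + 5316221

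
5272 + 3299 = 8571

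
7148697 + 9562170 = 16710867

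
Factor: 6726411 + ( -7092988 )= - 366577 = -  103^1*3559^1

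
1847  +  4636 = 6483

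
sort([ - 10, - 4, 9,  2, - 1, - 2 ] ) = [ - 10, - 4, - 2,-1,2,9 ] 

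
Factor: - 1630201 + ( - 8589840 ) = - 13^1*229^1*3433^1 = -  10220041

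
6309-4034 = 2275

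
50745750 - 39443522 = 11302228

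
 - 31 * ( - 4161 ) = 128991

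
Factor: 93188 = 2^2 *23297^1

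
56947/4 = 56947/4=14236.75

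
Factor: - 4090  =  -2^1 * 5^1*409^1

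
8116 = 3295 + 4821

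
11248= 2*5624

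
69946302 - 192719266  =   - 122772964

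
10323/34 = 303+21/34 =303.62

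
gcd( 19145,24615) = 2735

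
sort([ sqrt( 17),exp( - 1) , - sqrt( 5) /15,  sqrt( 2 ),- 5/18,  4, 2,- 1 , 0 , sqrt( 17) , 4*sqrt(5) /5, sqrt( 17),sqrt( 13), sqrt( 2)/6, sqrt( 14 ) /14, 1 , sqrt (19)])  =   [ - 1, - 5/18 , - sqrt( 5)/15,0,sqrt( 2)/6,sqrt(14)/14 , exp( - 1),  1, sqrt( 2) , 4*sqrt( 5)/5 , 2, sqrt(13) , 4,sqrt( 17 ), sqrt( 17),sqrt( 17) , sqrt( 19 )] 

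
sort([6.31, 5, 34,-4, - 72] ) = [ -72, -4,5,6.31 , 34] 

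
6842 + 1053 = 7895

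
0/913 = 0 = 0.00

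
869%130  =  89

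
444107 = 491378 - 47271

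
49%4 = 1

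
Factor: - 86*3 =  - 258=- 2^1*3^1*43^1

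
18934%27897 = 18934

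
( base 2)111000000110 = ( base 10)3590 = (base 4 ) 320012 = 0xE06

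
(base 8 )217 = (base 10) 143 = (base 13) b0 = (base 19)7a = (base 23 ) 65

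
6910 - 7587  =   - 677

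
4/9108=1/2277 = 0.00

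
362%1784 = 362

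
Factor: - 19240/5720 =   -  37/11 = -  11^( - 1 )*37^1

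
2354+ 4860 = 7214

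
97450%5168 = 4426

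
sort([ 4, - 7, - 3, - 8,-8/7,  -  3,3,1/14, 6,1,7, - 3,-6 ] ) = [-8,-7, - 6,-3 , - 3 ,  -  3 ,-8/7,1/14,  1, 3,4,6,7]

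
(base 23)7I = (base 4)2303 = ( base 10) 179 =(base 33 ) 5e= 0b10110011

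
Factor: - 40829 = - 40829^1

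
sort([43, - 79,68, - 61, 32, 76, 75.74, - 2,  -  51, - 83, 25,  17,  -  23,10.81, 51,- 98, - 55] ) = [-98,-83, -79, - 61, - 55, - 51, - 23,-2, 10.81, 17, 25,32, 43, 51, 68,75.74, 76]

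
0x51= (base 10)81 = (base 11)74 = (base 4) 1101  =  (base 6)213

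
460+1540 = 2000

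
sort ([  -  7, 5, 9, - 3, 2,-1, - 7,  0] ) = [ - 7,-7, - 3, - 1,0, 2,5, 9] 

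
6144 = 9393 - 3249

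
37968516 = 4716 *8051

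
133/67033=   133/67033 = 0.00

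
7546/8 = 943 + 1/4 = 943.25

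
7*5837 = 40859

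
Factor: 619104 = 2^5*3^1 * 6449^1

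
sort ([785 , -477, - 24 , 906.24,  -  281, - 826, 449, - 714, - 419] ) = [ - 826,- 714, - 477,  -  419,- 281, - 24,449,785,  906.24] 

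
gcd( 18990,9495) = 9495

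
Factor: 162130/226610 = 523/731= 17^ ( - 1)*43^( - 1 )*523^1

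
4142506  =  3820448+322058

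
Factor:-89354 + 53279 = -36075 = -  3^1*5^2*13^1 * 37^1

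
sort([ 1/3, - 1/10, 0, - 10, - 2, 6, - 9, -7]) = [ - 10,-9, - 7,-2, - 1/10 , 0, 1/3 , 6]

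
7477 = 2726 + 4751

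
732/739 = 732/739= 0.99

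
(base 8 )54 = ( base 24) 1K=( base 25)1J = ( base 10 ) 44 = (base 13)35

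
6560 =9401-2841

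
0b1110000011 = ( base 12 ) 62b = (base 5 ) 12044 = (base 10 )899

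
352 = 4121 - 3769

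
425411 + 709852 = 1135263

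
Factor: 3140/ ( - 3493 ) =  - 2^2*5^1*7^( - 1) *157^1 *499^( - 1)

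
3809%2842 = 967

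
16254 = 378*43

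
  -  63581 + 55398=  -8183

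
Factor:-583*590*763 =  - 262449110= -2^1*5^1*7^1 *11^1*53^1*59^1* 109^1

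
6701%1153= 936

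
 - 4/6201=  - 4/6201=- 0.00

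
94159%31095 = 874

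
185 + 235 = 420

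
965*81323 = 78476695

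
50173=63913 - 13740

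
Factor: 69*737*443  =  3^1*11^1* 23^1*67^1*443^1 = 22527879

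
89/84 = 89/84 = 1.06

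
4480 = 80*56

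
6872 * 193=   1326296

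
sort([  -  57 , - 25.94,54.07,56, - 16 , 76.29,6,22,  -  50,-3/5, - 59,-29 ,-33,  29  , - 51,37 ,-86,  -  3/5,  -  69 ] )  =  [ - 86,  -  69 ,-59, - 57, - 51,-50, - 33,-29, - 25.94, - 16, - 3/5, - 3/5,6,  22, 29,37,54.07,56, 76.29 ]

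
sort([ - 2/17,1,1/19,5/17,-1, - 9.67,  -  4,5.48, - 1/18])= [ - 9.67, -4, - 1, -2/17, - 1/18,1/19,5/17 , 1,5.48] 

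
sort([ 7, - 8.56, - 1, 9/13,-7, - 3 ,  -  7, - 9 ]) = [-9 ,-8.56, -7,-7, - 3,  -  1 , 9/13, 7]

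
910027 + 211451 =1121478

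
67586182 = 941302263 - 873716081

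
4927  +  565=5492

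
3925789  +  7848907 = 11774696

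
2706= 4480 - 1774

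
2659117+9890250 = 12549367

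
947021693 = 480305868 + 466715825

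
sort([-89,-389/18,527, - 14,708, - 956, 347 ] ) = [ - 956, - 89, - 389/18, - 14, 347, 527, 708]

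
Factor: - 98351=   -  11^1*8941^1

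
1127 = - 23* (-49) 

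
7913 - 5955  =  1958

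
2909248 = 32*90914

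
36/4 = 9 = 9.00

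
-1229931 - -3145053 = 1915122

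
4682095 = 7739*605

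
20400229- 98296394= - 77896165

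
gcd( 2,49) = 1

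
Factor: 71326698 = 2^1 * 3^1*1823^1*6521^1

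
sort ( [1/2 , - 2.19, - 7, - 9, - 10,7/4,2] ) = [ - 10, - 9, - 7, - 2.19, 1/2, 7/4, 2 ]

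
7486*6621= 49564806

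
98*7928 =776944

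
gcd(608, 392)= 8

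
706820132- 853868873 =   -  147048741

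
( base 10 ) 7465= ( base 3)101020111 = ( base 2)1110100101001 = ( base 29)8PC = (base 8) 16451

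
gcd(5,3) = 1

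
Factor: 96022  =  2^1*41^1*1171^1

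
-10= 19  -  29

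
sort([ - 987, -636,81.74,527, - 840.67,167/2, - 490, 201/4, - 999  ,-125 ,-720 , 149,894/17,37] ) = [ -999,-987, - 840.67, - 720 ,  -  636, - 490, -125, 37,201/4, 894/17, 81.74, 167/2,149,527 ] 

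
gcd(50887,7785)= 1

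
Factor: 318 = 2^1*3^1* 53^1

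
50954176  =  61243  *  832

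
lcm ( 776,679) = 5432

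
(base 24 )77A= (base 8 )10162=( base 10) 4210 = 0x1072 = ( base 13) 1BBB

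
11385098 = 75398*151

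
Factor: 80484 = 2^2*3^1*19^1*353^1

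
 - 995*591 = -588045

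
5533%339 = 109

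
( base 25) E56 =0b10001010110001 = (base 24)FA1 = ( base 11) 6744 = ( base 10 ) 8881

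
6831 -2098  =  4733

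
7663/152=7663/152 = 50.41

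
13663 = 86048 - 72385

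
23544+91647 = 115191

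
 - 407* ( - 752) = 306064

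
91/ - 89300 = -91/89300 = -0.00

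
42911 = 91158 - 48247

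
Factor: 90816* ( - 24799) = - 2252145984=-2^6*3^1*11^1*43^1*24799^1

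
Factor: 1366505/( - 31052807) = - 5^1*7^1*39043^1*31052807^( - 1 )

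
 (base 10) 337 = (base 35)9m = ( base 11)287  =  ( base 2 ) 101010001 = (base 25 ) dc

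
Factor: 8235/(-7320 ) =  - 2^( - 3 )*3^2 = - 9/8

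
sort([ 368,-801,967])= [ - 801, 368  ,  967 ]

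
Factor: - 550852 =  - 2^2*137713^1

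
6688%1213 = 623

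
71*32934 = 2338314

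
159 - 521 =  - 362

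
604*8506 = 5137624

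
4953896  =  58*85412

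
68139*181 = 12333159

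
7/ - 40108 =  - 7/40108 = - 0.00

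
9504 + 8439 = 17943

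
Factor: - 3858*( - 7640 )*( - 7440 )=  - 2^8*3^2*5^2*31^1 * 191^1*643^1 = - 219294892800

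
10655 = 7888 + 2767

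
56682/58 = 28341/29  =  977.28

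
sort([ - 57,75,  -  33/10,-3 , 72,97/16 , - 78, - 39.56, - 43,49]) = [  -  78 , - 57, - 43, - 39.56, - 33/10,  -  3, 97/16, 49, 72, 75]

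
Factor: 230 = 2^1 * 5^1*23^1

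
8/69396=2/17349 = 0.00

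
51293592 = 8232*6231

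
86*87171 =7496706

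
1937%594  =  155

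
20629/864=23 + 757/864 = 23.88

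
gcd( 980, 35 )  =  35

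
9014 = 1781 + 7233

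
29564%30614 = 29564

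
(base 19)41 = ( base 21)3e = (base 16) 4d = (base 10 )77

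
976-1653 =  - 677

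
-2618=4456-7074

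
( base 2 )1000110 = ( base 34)22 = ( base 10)70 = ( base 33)24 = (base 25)2k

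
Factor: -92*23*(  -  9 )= 2^2 * 3^2*23^2 = 19044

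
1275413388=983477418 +291935970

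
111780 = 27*4140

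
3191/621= 3191/621=   5.14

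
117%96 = 21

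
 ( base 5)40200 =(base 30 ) 2P0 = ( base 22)55k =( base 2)100111110110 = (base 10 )2550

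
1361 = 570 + 791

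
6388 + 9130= 15518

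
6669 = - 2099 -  - 8768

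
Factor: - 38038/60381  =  -2^1 * 3^( - 2 )*7^1*11^1*13^1 * 19^1*6709^( - 1 )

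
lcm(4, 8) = 8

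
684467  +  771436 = 1455903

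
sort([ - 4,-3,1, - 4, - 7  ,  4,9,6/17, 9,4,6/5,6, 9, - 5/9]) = [ - 7, -4, - 4, - 3,-5/9, 6/17,  1,  6/5,4,  4,6,9, 9,9 ]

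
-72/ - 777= 24/259 = 0.09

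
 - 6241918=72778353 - 79020271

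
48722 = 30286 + 18436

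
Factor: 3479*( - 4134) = - 14382186 =-2^1*3^1 * 7^2*13^1*53^1*71^1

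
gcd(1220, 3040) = 20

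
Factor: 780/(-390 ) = -2 = - 2^1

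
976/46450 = 488/23225  =  0.02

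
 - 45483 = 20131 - 65614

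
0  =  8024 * 0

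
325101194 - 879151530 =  - 554050336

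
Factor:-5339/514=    - 2^( - 1 )*19^1 * 257^( - 1)*281^1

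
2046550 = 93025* 22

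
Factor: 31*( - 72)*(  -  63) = 2^3*3^4*7^1*31^1= 140616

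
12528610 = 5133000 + 7395610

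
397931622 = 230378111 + 167553511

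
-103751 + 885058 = 781307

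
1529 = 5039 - 3510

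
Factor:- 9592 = -2^3*11^1*109^1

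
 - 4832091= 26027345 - 30859436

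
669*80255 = 53690595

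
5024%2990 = 2034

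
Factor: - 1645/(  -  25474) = 2^( - 1)*5^1*7^1*271^ ( - 1) = 35/542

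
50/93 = 50/93 =0.54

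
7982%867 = 179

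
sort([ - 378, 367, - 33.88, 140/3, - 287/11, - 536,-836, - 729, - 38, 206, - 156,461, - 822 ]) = [  -  836, - 822, - 729, - 536, -378, - 156 , - 38,  -  33.88, - 287/11, 140/3, 206,367, 461 ]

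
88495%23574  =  17773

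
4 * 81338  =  325352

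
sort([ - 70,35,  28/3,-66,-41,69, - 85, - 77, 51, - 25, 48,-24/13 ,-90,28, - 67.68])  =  [ - 90,  -  85, - 77,-70, - 67.68, - 66,-41,  -  25, - 24/13, 28/3,  28, 35, 48, 51,  69 ] 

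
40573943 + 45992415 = 86566358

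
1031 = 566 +465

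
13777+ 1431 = 15208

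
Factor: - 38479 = -7^1*23^1 *239^1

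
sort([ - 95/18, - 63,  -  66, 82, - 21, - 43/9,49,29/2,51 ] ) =[ - 66, - 63, - 21 , - 95/18,- 43/9,  29/2,49, 51,  82 ] 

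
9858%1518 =750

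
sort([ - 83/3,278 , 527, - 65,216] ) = [ - 65, - 83/3,216,  278,527 ]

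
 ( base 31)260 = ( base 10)2108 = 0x83C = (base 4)200330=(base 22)47i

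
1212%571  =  70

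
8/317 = 8/317 = 0.03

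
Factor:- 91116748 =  - 2^2*22779187^1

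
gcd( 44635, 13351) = 79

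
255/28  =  9  +  3/28= 9.11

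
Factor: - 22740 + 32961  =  3^1*3407^1 = 10221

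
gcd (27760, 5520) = 80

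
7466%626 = 580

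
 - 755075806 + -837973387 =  - 1593049193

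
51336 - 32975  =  18361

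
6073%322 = 277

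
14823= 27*549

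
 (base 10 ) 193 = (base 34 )5n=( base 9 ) 234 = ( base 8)301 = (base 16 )C1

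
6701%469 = 135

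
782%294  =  194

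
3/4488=1/1496 = 0.00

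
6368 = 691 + 5677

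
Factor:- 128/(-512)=1/4 =2^( - 2)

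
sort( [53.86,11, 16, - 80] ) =[ - 80, 11,16, 53.86 ]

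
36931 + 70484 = 107415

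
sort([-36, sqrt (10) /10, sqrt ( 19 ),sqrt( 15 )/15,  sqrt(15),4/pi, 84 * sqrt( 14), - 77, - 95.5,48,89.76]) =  [-95.5, - 77, - 36, sqrt( 15 )/15,sqrt (10) /10,  4/pi,sqrt ( 15 ),sqrt( 19), 48, 89.76  ,  84*sqrt ( 14) ] 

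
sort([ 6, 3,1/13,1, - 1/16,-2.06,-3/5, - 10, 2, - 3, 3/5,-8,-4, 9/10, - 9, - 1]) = [ - 10, - 9, - 8, - 4,-3,  -  2.06,-1, - 3/5,-1/16, 1/13,3/5, 9/10, 1, 2, 3,6 ] 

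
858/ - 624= - 11/8 = - 1.38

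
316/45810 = 158/22905 = 0.01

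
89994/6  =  14999 = 14999.00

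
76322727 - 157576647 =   -  81253920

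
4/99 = 4/99= 0.04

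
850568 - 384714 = 465854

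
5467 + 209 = 5676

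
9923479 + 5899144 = 15822623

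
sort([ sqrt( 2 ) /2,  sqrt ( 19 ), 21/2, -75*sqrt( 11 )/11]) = [ - 75*sqrt( 11)/11,  sqrt(2)/2, sqrt( 19), 21/2] 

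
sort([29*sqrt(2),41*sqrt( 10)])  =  [ 29*sqrt (2),41*sqrt( 10 ) ] 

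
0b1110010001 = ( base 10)913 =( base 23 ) 1GG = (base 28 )14h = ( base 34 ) qt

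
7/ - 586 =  - 7/586 = -  0.01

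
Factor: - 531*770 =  - 408870 = - 2^1*3^2*5^1*7^1*11^1*59^1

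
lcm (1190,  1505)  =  51170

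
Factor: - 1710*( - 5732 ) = 2^3*3^2*5^1*19^1*1433^1 = 9801720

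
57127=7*8161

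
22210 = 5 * 4442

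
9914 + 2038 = 11952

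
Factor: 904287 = 3^1*301429^1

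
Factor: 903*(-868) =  -783804 = -2^2*3^1*7^2*31^1* 43^1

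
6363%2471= 1421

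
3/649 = 3/649= 0.00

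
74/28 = 2 + 9/14 = 2.64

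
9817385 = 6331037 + 3486348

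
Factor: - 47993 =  - 11^1*4363^1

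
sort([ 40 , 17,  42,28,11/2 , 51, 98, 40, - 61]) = [ - 61,11/2 , 17, 28, 40,40, 42,51,98]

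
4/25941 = 4/25941 = 0.00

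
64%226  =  64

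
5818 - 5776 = 42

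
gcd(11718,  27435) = 93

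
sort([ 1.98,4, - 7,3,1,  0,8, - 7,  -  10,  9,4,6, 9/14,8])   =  [ - 10, - 7,  -  7,  0, 9/14,1,1.98,3,4,4, 6,8, 8  ,  9] 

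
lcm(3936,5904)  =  11808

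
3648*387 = 1411776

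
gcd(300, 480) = 60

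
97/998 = 97/998=0.10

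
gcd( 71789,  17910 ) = 1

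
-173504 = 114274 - 287778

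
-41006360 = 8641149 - 49647509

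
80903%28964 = 22975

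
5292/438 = 12 + 6/73 = 12.08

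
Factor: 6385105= 5^1*1277021^1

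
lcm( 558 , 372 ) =1116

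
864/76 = 216/19 = 11.37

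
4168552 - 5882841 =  - 1714289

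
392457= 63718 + 328739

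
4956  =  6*826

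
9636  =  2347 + 7289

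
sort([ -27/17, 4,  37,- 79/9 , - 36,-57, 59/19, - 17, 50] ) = [ - 57,  -  36, - 17,  -  79/9,  -  27/17, 59/19,4,37, 50 ] 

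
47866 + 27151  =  75017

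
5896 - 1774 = 4122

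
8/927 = 8/927 = 0.01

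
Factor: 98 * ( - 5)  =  -2^1*5^1*7^2 =-490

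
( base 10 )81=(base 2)1010001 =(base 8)121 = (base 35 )2b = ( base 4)1101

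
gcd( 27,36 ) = 9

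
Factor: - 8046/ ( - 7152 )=9/8=2^( - 3)*3^2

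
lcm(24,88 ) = 264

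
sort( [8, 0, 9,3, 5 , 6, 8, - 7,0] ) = [ - 7, 0 , 0 , 3, 5,6,  8, 8, 9 ] 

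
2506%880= 746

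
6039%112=103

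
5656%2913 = 2743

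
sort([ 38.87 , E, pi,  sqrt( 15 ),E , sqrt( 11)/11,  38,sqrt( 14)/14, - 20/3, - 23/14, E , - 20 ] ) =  [ - 20,-20/3, - 23/14 , sqrt( 14)/14 , sqrt( 11) /11,E,  E,E,pi, sqrt( 15 ),38, 38.87 ]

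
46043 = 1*46043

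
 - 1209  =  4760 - 5969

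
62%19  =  5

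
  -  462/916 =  - 1 + 227/458 = - 0.50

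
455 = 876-421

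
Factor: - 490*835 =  - 2^1*5^2*7^2 * 167^1 = -409150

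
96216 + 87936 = 184152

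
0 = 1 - 1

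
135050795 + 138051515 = 273102310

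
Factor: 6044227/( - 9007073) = - 7^1*199^1*307^(  -  1)* 4339^1*29339^( - 1)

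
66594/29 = 66594/29 = 2296.34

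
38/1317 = 38/1317 = 0.03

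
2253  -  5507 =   -  3254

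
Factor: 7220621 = 7220621^1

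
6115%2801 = 513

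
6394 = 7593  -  1199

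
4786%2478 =2308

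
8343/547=15 +138/547= 15.25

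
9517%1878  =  127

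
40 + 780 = 820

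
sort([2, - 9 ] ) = [ - 9,2]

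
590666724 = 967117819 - 376451095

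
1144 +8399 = 9543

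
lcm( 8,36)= 72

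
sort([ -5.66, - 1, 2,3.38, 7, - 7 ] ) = [ - 7,-5.66, - 1, 2,3.38,7 ]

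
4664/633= 7 + 233/633  =  7.37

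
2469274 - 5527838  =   - 3058564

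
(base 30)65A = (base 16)15B8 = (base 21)ccg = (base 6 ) 41424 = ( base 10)5560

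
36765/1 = 36765= 36765.00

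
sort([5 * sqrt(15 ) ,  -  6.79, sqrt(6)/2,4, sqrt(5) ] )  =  [ - 6.79,  sqrt(6 )/2,sqrt(5 ),4,5*sqrt(15)] 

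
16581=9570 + 7011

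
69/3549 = 23/1183 = 0.02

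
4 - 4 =0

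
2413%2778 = 2413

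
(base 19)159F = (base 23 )ggi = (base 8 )21222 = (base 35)77U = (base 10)8850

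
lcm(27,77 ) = 2079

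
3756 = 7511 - 3755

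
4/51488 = 1/12872  =  0.00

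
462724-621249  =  -158525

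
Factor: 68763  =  3^1*22921^1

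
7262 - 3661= 3601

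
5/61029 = 5/61029 = 0.00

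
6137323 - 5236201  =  901122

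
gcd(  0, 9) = 9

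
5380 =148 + 5232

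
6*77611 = 465666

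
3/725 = 3/725 = 0.00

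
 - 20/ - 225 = 4/45 = 0.09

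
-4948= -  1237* 4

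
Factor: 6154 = 2^1 * 17^1 * 181^1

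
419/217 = 1 + 202/217= 1.93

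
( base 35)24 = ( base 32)2A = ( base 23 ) 35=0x4A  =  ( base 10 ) 74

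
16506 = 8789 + 7717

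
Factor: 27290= 2^1*5^1*2729^1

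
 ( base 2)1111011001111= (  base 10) 7887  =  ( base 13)3789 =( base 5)223022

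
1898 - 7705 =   -  5807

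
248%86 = 76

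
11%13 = 11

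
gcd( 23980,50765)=55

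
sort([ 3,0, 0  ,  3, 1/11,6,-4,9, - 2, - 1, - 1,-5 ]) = [-5, - 4, - 2, - 1 , - 1, 0,  0, 1/11 , 3, 3, 6, 9]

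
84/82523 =12/11789 = 0.00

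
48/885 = 16/295 = 0.05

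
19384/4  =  4846 = 4846.00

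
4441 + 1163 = 5604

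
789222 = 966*817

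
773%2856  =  773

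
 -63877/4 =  - 15970 +3/4= - 15969.25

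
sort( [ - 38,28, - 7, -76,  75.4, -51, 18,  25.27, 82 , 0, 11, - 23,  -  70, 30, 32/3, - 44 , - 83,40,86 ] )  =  [ - 83, - 76, - 70, - 51, - 44, - 38, - 23, - 7, 0, 32/3,11,  18,25.27, 28, 30, 40,75.4,82,86 ]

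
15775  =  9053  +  6722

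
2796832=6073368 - 3276536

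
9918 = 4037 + 5881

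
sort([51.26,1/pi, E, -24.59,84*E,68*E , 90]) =[ - 24.59,1/pi, E, 51.26,90,  68* E, 84 *E ] 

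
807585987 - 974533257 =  - 166947270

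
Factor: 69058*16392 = 1131998736 = 2^4*3^1*11^1  *43^1*73^1*683^1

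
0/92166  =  0= 0.00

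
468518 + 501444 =969962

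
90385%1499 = 445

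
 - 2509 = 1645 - 4154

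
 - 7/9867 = - 1 + 9860/9867 = - 0.00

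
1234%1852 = 1234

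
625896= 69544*9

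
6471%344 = 279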